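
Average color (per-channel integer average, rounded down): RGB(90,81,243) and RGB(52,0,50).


Midpoint: each channel = ⌊(C₁+C₂)/2⌋
R: ⌊(90+52)/2⌋ = 71
G: ⌊(81+0)/2⌋ = 40
B: ⌊(243+50)/2⌋ = 146
= RGB(71, 40, 146)


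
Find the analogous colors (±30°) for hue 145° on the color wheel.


Base hue: 145°
Left analog: (145 - 30) mod 360 = 115°
Right analog: (145 + 30) mod 360 = 175°
Analogous hues = 115° and 175°


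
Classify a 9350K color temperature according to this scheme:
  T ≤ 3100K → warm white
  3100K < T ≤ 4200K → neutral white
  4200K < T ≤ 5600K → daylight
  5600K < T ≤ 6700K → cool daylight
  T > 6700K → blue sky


Temperature: 9350K
9350K > 6700K → blue sky
Classification: blue sky


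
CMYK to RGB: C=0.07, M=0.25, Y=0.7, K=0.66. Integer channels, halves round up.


R = 255 × (1-C) × (1-K) = 255 × 0.93 × 0.34 = 80.631 → 81
G = 255 × (1-M) × (1-K) = 255 × 0.75 × 0.34 = 65.025 → 65
B = 255 × (1-Y) × (1-K) = 255 × 0.30 × 0.34 = 26.01 → 26
= RGB(81, 65, 26)


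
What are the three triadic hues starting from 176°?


Triadic: equally spaced at 120° intervals
H1 = 176°
H2 = (176 + 120) mod 360 = 296°
H3 = (176 + 240) mod 360 = 56°
Triadic = 176°, 296°, 56°


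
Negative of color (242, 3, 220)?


Invert: (255-R, 255-G, 255-B)
R: 255-242 = 13
G: 255-3 = 252
B: 255-220 = 35
= RGB(13, 252, 35)


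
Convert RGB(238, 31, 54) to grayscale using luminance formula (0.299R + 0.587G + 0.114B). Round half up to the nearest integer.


Gray = 0.299×R + 0.587×G + 0.114×B
Gray = 0.299×238 + 0.587×31 + 0.114×54
Gray = 71.162 + 18.197 + 6.156
Gray = 95.515 → round half up → 96
Gray = 96


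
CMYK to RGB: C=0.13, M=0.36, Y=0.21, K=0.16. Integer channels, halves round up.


R = 255 × (1-C) × (1-K) = 255 × 0.87 × 0.84 = 186.354 → 186
G = 255 × (1-M) × (1-K) = 255 × 0.64 × 0.84 = 137.088 → 137
B = 255 × (1-Y) × (1-K) = 255 × 0.79 × 0.84 = 169.218 → 169
= RGB(186, 137, 169)


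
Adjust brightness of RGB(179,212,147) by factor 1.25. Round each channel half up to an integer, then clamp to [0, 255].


Multiply each channel by 1.25, round half up, clamp to [0, 255]
R: 179×1.25 = 223.75 → round → 224
G: 212×1.25 = 265 → clamp → 255
B: 147×1.25 = 183.75 → round → 184
= RGB(224, 255, 184)


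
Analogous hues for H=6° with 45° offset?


Base hue: 6°
Left analog: (6 - 45) mod 360 = 321°
Right analog: (6 + 45) mod 360 = 51°
Analogous hues = 321° and 51°


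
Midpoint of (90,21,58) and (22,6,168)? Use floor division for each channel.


Midpoint: each channel = ⌊(C₁+C₂)/2⌋
R: ⌊(90+22)/2⌋ = 56
G: ⌊(21+6)/2⌋ = 13
B: ⌊(58+168)/2⌋ = 113
= RGB(56, 13, 113)


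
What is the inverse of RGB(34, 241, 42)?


Invert: (255-R, 255-G, 255-B)
R: 255-34 = 221
G: 255-241 = 14
B: 255-42 = 213
= RGB(221, 14, 213)


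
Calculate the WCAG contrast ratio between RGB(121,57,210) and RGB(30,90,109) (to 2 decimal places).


Linearize each sRGB channel c=v/255: c/12.92 if c ≤ 0.04045 else ((c+0.055)/1.055)^2.4
L = 0.2126×R_lin + 0.7152×G_lin + 0.0722×B_lin
Color 1 (121,57,210):
  R=121: 121/255≈0.4745 > 0.04045 → ((0.4745+0.055)/1.055)^2.4 ≈ 0.19120
  G=57: 57/255≈0.2235 > 0.04045 → ((0.2235+0.055)/1.055)^2.4 ≈ 0.04092
  B=210: 210/255≈0.8235 > 0.04045 → ((0.8235+0.055)/1.055)^2.4 ≈ 0.64448
  L1 = 0.2126×0.19120 + 0.7152×0.04092 + 0.0722×0.64448 ≈ 0.11644
Color 2 (30,90,109):
  R=30: 30/255≈0.1176 > 0.04045 → ((0.1176+0.055)/1.055)^2.4 ≈ 0.01298
  G=90: 90/255≈0.3529 > 0.04045 → ((0.3529+0.055)/1.055)^2.4 ≈ 0.10224
  B=109: 109/255≈0.4275 > 0.04045 → ((0.4275+0.055)/1.055)^2.4 ≈ 0.15293
  L2 = 0.2126×0.01298 + 0.7152×0.10224 + 0.0722×0.15293 ≈ 0.08692
Lighter = 0.11644, Darker = 0.08692
Ratio = (L_lighter + 0.05) / (L_darker + 0.05)
Ratio = (0.11644 + 0.05) / (0.08692 + 0.05) = 0.16644 / 0.13692 ≈ 1.2156
Ratio ≈ 1.22:1


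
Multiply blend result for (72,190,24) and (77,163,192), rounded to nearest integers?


Multiply: C = A×B/255, rounded to nearest integer
R: 72×77/255 = 5544/255 ≈ 21.741 → 22
G: 190×163/255 = 30970/255 ≈ 121.451 → 121
B: 24×192/255 = 4608/255 ≈ 18.071 → 18
= RGB(22, 121, 18)


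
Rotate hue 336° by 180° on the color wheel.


New hue = (H + rotation) mod 360
New hue = (336 + 180) mod 360
= 516 mod 360
= 156°


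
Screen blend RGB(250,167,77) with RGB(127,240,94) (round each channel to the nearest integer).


Screen: C = 255 - (255-A)×(255-B)/255, rounded to nearest integer
R: 255 - (255-250)×(255-127)/255 = 255 - 640/255 ≈ 255 - 2.510 = 252.490 → 252
G: 255 - (255-167)×(255-240)/255 = 255 - 1320/255 ≈ 255 - 5.176 = 249.824 → 250
B: 255 - (255-77)×(255-94)/255 = 255 - 28658/255 ≈ 255 - 112.384 = 142.616 → 143
= RGB(252, 250, 143)


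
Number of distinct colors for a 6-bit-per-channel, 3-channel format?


Total bits = 6 bits/channel × 3 channels = 18 bits
Distinct colors = 2^18
= 262,144 colors


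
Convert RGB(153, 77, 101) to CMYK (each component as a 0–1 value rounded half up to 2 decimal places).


R'=153/255≈0.6000, G'=77/255≈0.3020, B'=101/255≈0.3961
K = 1 - max(R',G',B') = 1 - 153/255 = 102/255 = 0.4 → 0.40
(1-R'-K)/(1-K) simplifies to (max-R)/max with max = 153:
C = (153-153)/153 = 0/153 = 0 → 0.00
M = (153-77)/153 = 76/153 = 0.49673… → 0.50
Y = (153-101)/153 = 52/153 = 0.33986… → 0.34
= CMYK(0.00, 0.50, 0.34, 0.40)


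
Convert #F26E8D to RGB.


F2 → 242 (R)
6E → 110 (G)
8D → 141 (B)
= RGB(242, 110, 141)


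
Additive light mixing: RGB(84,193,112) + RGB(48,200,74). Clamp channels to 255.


Additive: each channel = min(255, C₁+C₂)
R: 84+48 = 132 → 132
G: 193+200 = 393 → 255
B: 112+74 = 186 → 186
= RGB(132, 255, 186)


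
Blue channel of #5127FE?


Color: #5127FE
R = 51 = 81
G = 27 = 39
B = FE = 254
Blue = 254


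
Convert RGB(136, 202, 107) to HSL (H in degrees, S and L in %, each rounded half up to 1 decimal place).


Normalize: R'=136/255≈0.5333, G'=202/255≈0.7922, B'=107/255≈0.4196
Max=202/255, Min=107/255, Δ=Max-Min=95/255
L = (Max+Min)/2 = (202+107)/510 = 309/510 = 0.60588… → L = 60.6%
L > 0.5 → S = Δ/(2-Max-Min) = 95/(510-202-107) = 95/201 = 0.47263… → S = 47.3%
(the 1/255 factors cancel in S and H, so raw channel differences can be used)
Max is G' → H = 60 × ((B-R)/Δ + 2) = 60 × ((107-136)/95 + 2)
  -29/95 + 2 = -0.3052… + 2 = 1.6947…
  H = 60 × 1.6947… = 101.684…° → H = 101.7°
= HSL(101.7°, 47.3%, 60.6%)


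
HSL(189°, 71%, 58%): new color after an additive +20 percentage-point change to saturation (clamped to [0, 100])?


Original S = 71%
Adjustment = +20 percentage points
New S = 71 + (20) = 91
Clamp to [0, 100] → 91
= HSL(189°, 91%, 58%)


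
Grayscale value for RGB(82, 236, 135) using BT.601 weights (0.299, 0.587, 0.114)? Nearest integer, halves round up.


Gray = 0.299×R + 0.587×G + 0.114×B
Gray = 0.299×82 + 0.587×236 + 0.114×135
Gray = 24.518 + 138.532 + 15.390
Gray = 178.440 → round half up → 178
Gray = 178


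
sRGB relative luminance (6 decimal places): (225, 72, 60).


Linearize each channel (sRGB transfer function): c = v/255; c_lin = c/12.92 if c ≤ 0.04045, else ((c+0.055)/1.055)^2.4
  R: 225/255 ≈ 0.882353 > 0.04045 → ((0.882353+0.055)/1.055)^2.4 ≈ 0.752942
  G: 72/255 ≈ 0.282353 > 0.04045 → ((0.282353+0.055)/1.055)^2.4 ≈ 0.064803
  B: 60/255 ≈ 0.235294 > 0.04045 → ((0.235294+0.055)/1.055)^2.4 ≈ 0.045186
R_lin = 0.752942, G_lin = 0.064803, B_lin = 0.045186
L = 0.2126×R + 0.7152×G + 0.0722×B
L = 0.2126×0.752942 + 0.7152×0.064803 + 0.0722×0.045186
L ≈ 0.209685


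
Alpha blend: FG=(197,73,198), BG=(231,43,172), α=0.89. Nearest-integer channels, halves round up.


C = α×F + (1-α)×B, with 1-α = 0.11
R: 0.89×197 + 0.11×231 = 175.33 + 25.41 = 200.74 → 201
G: 0.89×73 + 0.11×43 = 64.97 + 4.73 = 69.70 → 70
B: 0.89×198 + 0.11×172 = 176.22 + 18.92 = 195.14 → 195
= RGB(201, 70, 195)


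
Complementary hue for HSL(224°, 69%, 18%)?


Complement = opposite side of color wheel = hue + 180°
H' = (224 + 180) mod 360 = 44°
S and L unchanged.
= HSL(44°, 69%, 18%)


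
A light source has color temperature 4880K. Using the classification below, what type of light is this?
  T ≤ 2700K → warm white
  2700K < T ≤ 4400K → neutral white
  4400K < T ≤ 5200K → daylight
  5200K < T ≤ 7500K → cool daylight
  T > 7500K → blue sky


Temperature: 4880K
4400K < 4880K ≤ 5200K → daylight
Classification: daylight


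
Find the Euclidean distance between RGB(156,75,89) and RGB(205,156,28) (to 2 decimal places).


d = √[(R₁-R₂)² + (G₁-G₂)² + (B₁-B₂)²]
d = √[(156-205)² + (75-156)² + (89-28)²]
d = √[2401 + 6561 + 3721]
d = √12683
d ≈ 112.62


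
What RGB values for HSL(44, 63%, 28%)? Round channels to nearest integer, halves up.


H=44°, S=0.63, L=0.28
C = (1-|2L-1|)×S = (1-|-0.44|)×0.63 = 0.3528
H' = H/60 = 44/60 ≈ 0.7333; X = C×(1-|H' mod 2 - 1|) = 0.25872
m = L - C/2 = 0.28 - 0.1764 = 0.1036
Sector ⌊H'⌋ = 0 → (R',G',B') = (0.3528, 0.25872, 0.0)
RGB = ((R'+m)×255, (G'+m)×255, (B'+m)×255) = (116.382, 92.3916, 26.418)
Round half up → RGB(116, 92, 26)


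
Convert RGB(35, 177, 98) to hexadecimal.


R = 35 → 23 (hex)
G = 177 → B1 (hex)
B = 98 → 62 (hex)
Hex = #23B162


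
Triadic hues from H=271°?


Triadic: equally spaced at 120° intervals
H1 = 271°
H2 = (271 + 120) mod 360 = 31°
H3 = (271 + 240) mod 360 = 151°
Triadic = 271°, 31°, 151°


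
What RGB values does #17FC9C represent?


17 → 23 (R)
FC → 252 (G)
9C → 156 (B)
= RGB(23, 252, 156)


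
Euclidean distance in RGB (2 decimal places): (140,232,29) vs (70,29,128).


d = √[(R₁-R₂)² + (G₁-G₂)² + (B₁-B₂)²]
d = √[(140-70)² + (232-29)² + (29-128)²]
d = √[4900 + 41209 + 9801]
d = √55910
d ≈ 236.45


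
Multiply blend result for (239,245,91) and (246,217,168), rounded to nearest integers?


Multiply: C = A×B/255, rounded to nearest integer
R: 239×246/255 = 58794/255 ≈ 230.565 → 231
G: 245×217/255 = 53165/255 ≈ 208.490 → 208
B: 91×168/255 = 15288/255 ≈ 59.953 → 60
= RGB(231, 208, 60)


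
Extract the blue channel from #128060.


Color: #128060
R = 12 = 18
G = 80 = 128
B = 60 = 96
Blue = 96


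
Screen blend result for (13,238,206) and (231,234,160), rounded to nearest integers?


Screen: C = 255 - (255-A)×(255-B)/255, rounded to nearest integer
R: 255 - (255-13)×(255-231)/255 = 255 - 5808/255 ≈ 255 - 22.776 = 232.224 → 232
G: 255 - (255-238)×(255-234)/255 = 255 - 357/255 ≈ 255 - 1.400 = 253.600 → 254
B: 255 - (255-206)×(255-160)/255 = 255 - 4655/255 ≈ 255 - 18.255 = 236.745 → 237
= RGB(232, 254, 237)


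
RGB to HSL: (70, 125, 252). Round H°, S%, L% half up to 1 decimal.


Normalize: R'=70/255≈0.2745, G'=125/255≈0.4902, B'=252/255≈0.9882
Max=252/255, Min=70/255, Δ=Max-Min=182/255
L = (Max+Min)/2 = (252+70)/510 = 322/510 = 0.63137… → L = 63.1%
L > 0.5 → S = Δ/(2-Max-Min) = 182/(510-252-70) = 182/188 = 0.96808… → S = 96.8%
(the 1/255 factors cancel in S and H, so raw channel differences can be used)
Max is B' → H = 60 × ((R-G)/Δ + 4) = 60 × ((70-125)/182 + 4)
  -55/182 + 4 = -0.3021… + 4 = 3.6978…
  H = 60 × 3.6978… = 221.868…° → H = 221.9°
= HSL(221.9°, 96.8%, 63.1%)


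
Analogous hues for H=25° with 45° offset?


Base hue: 25°
Left analog: (25 - 45) mod 360 = 340°
Right analog: (25 + 45) mod 360 = 70°
Analogous hues = 340° and 70°


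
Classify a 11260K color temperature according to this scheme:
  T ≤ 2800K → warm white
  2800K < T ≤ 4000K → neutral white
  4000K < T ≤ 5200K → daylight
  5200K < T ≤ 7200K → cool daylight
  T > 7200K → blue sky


Temperature: 11260K
11260K > 7200K → blue sky
Classification: blue sky


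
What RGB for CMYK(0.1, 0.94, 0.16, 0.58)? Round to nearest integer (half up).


R = 255 × (1-C) × (1-K) = 255 × 0.90 × 0.42 = 96.39 → 96
G = 255 × (1-M) × (1-K) = 255 × 0.06 × 0.42 = 6.426 → 6
B = 255 × (1-Y) × (1-K) = 255 × 0.84 × 0.42 = 89.964 → 90
= RGB(96, 6, 90)


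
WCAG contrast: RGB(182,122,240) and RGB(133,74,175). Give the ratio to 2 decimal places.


Linearize each sRGB channel c=v/255: c/12.92 if c ≤ 0.04045 else ((c+0.055)/1.055)^2.4
L = 0.2126×R_lin + 0.7152×G_lin + 0.0722×B_lin
Color 1 (182,122,240):
  R=182: 182/255≈0.7137 > 0.04045 → ((0.7137+0.055)/1.055)^2.4 ≈ 0.46778
  G=122: 122/255≈0.4784 > 0.04045 → ((0.4784+0.055)/1.055)^2.4 ≈ 0.19462
  B=240: 240/255≈0.9412 > 0.04045 → ((0.9412+0.055)/1.055)^2.4 ≈ 0.87137
  L1 = 0.2126×0.46778 + 0.7152×0.19462 + 0.0722×0.87137 ≈ 0.30155
Color 2 (133,74,175):
  R=133: 133/255≈0.5216 > 0.04045 → ((0.5216+0.055)/1.055)^2.4 ≈ 0.23455
  G=74: 74/255≈0.2902 > 0.04045 → ((0.2902+0.055)/1.055)^2.4 ≈ 0.06848
  B=175: 175/255≈0.6863 > 0.04045 → ((0.6863+0.055)/1.055)^2.4 ≈ 0.42869
  L2 = 0.2126×0.23455 + 0.7152×0.06848 + 0.0722×0.42869 ≈ 0.12979
Lighter = 0.30155, Darker = 0.12979
Ratio = (L_lighter + 0.05) / (L_darker + 0.05)
Ratio = (0.30155 + 0.05) / (0.12979 + 0.05) = 0.35155 / 0.17979 ≈ 1.9553
Ratio ≈ 1.96:1


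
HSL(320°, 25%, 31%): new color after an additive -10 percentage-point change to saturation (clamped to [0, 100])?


Original S = 25%
Adjustment = -10 percentage points
New S = 25 + (-10) = 15
Clamp to [0, 100] → 15
= HSL(320°, 15%, 31%)


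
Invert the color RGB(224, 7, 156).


Invert: (255-R, 255-G, 255-B)
R: 255-224 = 31
G: 255-7 = 248
B: 255-156 = 99
= RGB(31, 248, 99)


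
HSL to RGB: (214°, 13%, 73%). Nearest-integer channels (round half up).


H=214°, S=0.13, L=0.73
C = (1-|2L-1|)×S = (1-|0.46|)×0.13 = 0.0702
H' = H/60 = 214/60 ≈ 3.5667; X = C×(1-|H' mod 2 - 1|) = 0.03042
m = L - C/2 = 0.73 - 0.0351 = 0.6949
Sector ⌊H'⌋ = 3 → (R',G',B') = (0.0, 0.03042, 0.0702)
RGB = ((R'+m)×255, (G'+m)×255, (B'+m)×255) = (177.1995, 184.9566, 195.1005)
Round half up → RGB(177, 185, 195)


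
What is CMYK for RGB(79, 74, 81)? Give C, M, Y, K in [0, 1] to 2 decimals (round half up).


R'=79/255≈0.3098, G'=74/255≈0.2902, B'=81/255≈0.3176
K = 1 - max(R',G',B') = 1 - 81/255 = 174/255 = 0.68235… → 0.68
(1-R'-K)/(1-K) simplifies to (max-R)/max with max = 81:
C = (81-79)/81 = 2/81 = 0.02469… → 0.02
M = (81-74)/81 = 7/81 = 0.08641… → 0.09
Y = (81-81)/81 = 0/81 = 0 → 0.00
= CMYK(0.02, 0.09, 0.00, 0.68)


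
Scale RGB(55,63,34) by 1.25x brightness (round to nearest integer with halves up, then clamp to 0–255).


Multiply each channel by 1.25, round half up, clamp to [0, 255]
R: 55×1.25 = 68.75 → round → 69
G: 63×1.25 = 78.75 → round → 79
B: 34×1.25 = 42.5 → round → 43
= RGB(69, 79, 43)


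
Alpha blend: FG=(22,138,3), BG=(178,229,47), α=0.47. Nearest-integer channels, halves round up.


C = α×F + (1-α)×B, with 1-α = 0.53
R: 0.47×22 + 0.53×178 = 10.34 + 94.34 = 104.68 → 105
G: 0.47×138 + 0.53×229 = 64.86 + 121.37 = 186.23 → 186
B: 0.47×3 + 0.53×47 = 1.41 + 24.91 = 26.32 → 26
= RGB(105, 186, 26)


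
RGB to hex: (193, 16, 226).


R = 193 → C1 (hex)
G = 16 → 10 (hex)
B = 226 → E2 (hex)
Hex = #C110E2


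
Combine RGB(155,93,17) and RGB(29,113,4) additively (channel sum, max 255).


Additive: each channel = min(255, C₁+C₂)
R: 155+29 = 184 → 184
G: 93+113 = 206 → 206
B: 17+4 = 21 → 21
= RGB(184, 206, 21)


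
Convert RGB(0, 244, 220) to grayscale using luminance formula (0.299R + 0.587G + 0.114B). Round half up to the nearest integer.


Gray = 0.299×R + 0.587×G + 0.114×B
Gray = 0.299×0 + 0.587×244 + 0.114×220
Gray = 0.000 + 143.228 + 25.080
Gray = 168.308 → round half up → 168
Gray = 168


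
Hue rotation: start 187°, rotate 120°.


New hue = (H + rotation) mod 360
New hue = (187 + 120) mod 360
= 307 mod 360
= 307°


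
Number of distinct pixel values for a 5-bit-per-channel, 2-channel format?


Total bits = 5 bits/channel × 2 channels = 10 bits
Distinct pixel values = 2^10
= 1,024 pixel values


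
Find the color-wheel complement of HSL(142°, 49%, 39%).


Complement = opposite side of color wheel = hue + 180°
H' = (142 + 180) mod 360 = 322°
S and L unchanged.
= HSL(322°, 49%, 39%)


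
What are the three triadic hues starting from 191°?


Triadic: equally spaced at 120° intervals
H1 = 191°
H2 = (191 + 120) mod 360 = 311°
H3 = (191 + 240) mod 360 = 71°
Triadic = 191°, 311°, 71°


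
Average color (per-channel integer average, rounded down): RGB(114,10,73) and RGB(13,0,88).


Midpoint: each channel = ⌊(C₁+C₂)/2⌋
R: ⌊(114+13)/2⌋ = 63
G: ⌊(10+0)/2⌋ = 5
B: ⌊(73+88)/2⌋ = 80
= RGB(63, 5, 80)


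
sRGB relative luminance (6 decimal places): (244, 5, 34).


Linearize each channel (sRGB transfer function): c = v/255; c_lin = c/12.92 if c ≤ 0.04045, else ((c+0.055)/1.055)^2.4
  R: 244/255 ≈ 0.956863 > 0.04045 → ((0.956863+0.055)/1.055)^2.4 ≈ 0.904661
  G: 5/255 ≈ 0.019608 ≤ 0.04045 → 0.019608/12.92 ≈ 0.001518
  B: 34/255 ≈ 0.133333 > 0.04045 → ((0.133333+0.055)/1.055)^2.4 ≈ 0.015996
R_lin = 0.904661, G_lin = 0.001518, B_lin = 0.015996
L = 0.2126×R + 0.7152×G + 0.0722×B
L = 0.2126×0.904661 + 0.7152×0.001518 + 0.0722×0.015996
L ≈ 0.194571


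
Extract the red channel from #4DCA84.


Color: #4DCA84
R = 4D = 77
G = CA = 202
B = 84 = 132
Red = 77


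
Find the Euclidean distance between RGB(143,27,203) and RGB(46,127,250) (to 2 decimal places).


d = √[(R₁-R₂)² + (G₁-G₂)² + (B₁-B₂)²]
d = √[(143-46)² + (27-127)² + (203-250)²]
d = √[9409 + 10000 + 2209]
d = √21618
d ≈ 147.03


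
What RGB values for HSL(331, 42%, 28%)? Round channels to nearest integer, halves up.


H=331°, S=0.42, L=0.28
C = (1-|2L-1|)×S = (1-|-0.44|)×0.42 = 0.2352
H' = H/60 = 331/60 ≈ 5.5167; X = C×(1-|H' mod 2 - 1|) = 0.11368
m = L - C/2 = 0.28 - 0.1176 = 0.1624
Sector ⌊H'⌋ = 5 → (R',G',B') = (0.2352, 0.0, 0.11368)
RGB = ((R'+m)×255, (G'+m)×255, (B'+m)×255) = (101.388, 41.412, 70.4004)
Round half up → RGB(101, 41, 70)


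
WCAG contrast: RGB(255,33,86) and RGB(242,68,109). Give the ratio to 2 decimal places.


Linearize each sRGB channel c=v/255: c/12.92 if c ≤ 0.04045 else ((c+0.055)/1.055)^2.4
L = 0.2126×R_lin + 0.7152×G_lin + 0.0722×B_lin
Color 1 (255,33,86):
  R=255: 255/255≈1.0000 > 0.04045 → ((1.0000+0.055)/1.055)^2.4 ≈ 1.00000
  G=33: 33/255≈0.1294 > 0.04045 → ((0.1294+0.055)/1.055)^2.4 ≈ 0.01521
  B=86: 86/255≈0.3373 > 0.04045 → ((0.3373+0.055)/1.055)^2.4 ≈ 0.09306
  L1 = 0.2126×1.00000 + 0.7152×0.01521 + 0.0722×0.09306 ≈ 0.23020
Color 2 (242,68,109):
  R=242: 242/255≈0.9490 > 0.04045 → ((0.9490+0.055)/1.055)^2.4 ≈ 0.88792
  G=68: 68/255≈0.2667 > 0.04045 → ((0.2667+0.055)/1.055)^2.4 ≈ 0.05781
  B=109: 109/255≈0.4275 > 0.04045 → ((0.4275+0.055)/1.055)^2.4 ≈ 0.15293
  L2 = 0.2126×0.88792 + 0.7152×0.05781 + 0.0722×0.15293 ≈ 0.24116
Lighter = 0.24116, Darker = 0.23020
Ratio = (L_lighter + 0.05) / (L_darker + 0.05)
Ratio = (0.24116 + 0.05) / (0.23020 + 0.05) = 0.29116 / 0.28020 ≈ 1.0391
Ratio ≈ 1.04:1


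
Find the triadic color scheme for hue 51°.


Triadic: equally spaced at 120° intervals
H1 = 51°
H2 = (51 + 120) mod 360 = 171°
H3 = (51 + 240) mod 360 = 291°
Triadic = 51°, 171°, 291°


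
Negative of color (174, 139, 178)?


Invert: (255-R, 255-G, 255-B)
R: 255-174 = 81
G: 255-139 = 116
B: 255-178 = 77
= RGB(81, 116, 77)


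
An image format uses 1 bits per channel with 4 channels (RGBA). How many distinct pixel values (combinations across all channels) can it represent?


Total bits = 1 bits/channel × 4 channels = 4 bits
Distinct pixel values = 2^4
= 16 pixel values


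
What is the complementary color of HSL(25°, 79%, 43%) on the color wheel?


Complement = opposite side of color wheel = hue + 180°
H' = (25 + 180) mod 360 = 205°
S and L unchanged.
= HSL(205°, 79%, 43%)


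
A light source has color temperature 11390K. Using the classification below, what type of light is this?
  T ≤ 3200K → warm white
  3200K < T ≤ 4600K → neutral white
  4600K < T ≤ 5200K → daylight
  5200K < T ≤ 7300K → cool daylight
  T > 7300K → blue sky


Temperature: 11390K
11390K > 7300K → blue sky
Classification: blue sky


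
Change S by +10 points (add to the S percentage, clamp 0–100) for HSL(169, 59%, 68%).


Original S = 59%
Adjustment = +10 percentage points
New S = 59 + (10) = 69
Clamp to [0, 100] → 69
= HSL(169°, 69%, 68%)


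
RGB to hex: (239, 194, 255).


R = 239 → EF (hex)
G = 194 → C2 (hex)
B = 255 → FF (hex)
Hex = #EFC2FF


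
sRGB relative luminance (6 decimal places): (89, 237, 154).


Linearize each channel (sRGB transfer function): c = v/255; c_lin = c/12.92 if c ≤ 0.04045, else ((c+0.055)/1.055)^2.4
  R: 89/255 ≈ 0.349020 > 0.04045 → ((0.349020+0.055)/1.055)^2.4 ≈ 0.099899
  G: 237/255 ≈ 0.929412 > 0.04045 → ((0.929412+0.055)/1.055)^2.4 ≈ 0.846873
  B: 154/255 ≈ 0.603922 > 0.04045 → ((0.603922+0.055)/1.055)^2.4 ≈ 0.323143
R_lin = 0.099899, G_lin = 0.846873, B_lin = 0.323143
L = 0.2126×R + 0.7152×G + 0.0722×B
L = 0.2126×0.099899 + 0.7152×0.846873 + 0.0722×0.323143
L ≈ 0.650253


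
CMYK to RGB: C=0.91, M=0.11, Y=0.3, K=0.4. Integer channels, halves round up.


R = 255 × (1-C) × (1-K) = 255 × 0.09 × 0.60 = 13.77 → 14
G = 255 × (1-M) × (1-K) = 255 × 0.89 × 0.60 = 136.17 → 136
B = 255 × (1-Y) × (1-K) = 255 × 0.70 × 0.60 = 107.1 → 107
= RGB(14, 136, 107)


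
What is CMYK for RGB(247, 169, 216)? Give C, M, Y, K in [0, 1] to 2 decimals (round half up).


R'=247/255≈0.9686, G'=169/255≈0.6627, B'=216/255≈0.8471
K = 1 - max(R',G',B') = 1 - 247/255 = 8/255 = 0.03137… → 0.03
(1-R'-K)/(1-K) simplifies to (max-R)/max with max = 247:
C = (247-247)/247 = 0/247 = 0 → 0.00
M = (247-169)/247 = 78/247 = 0.31578… → 0.32
Y = (247-216)/247 = 31/247 = 0.12550… → 0.13
= CMYK(0.00, 0.32, 0.13, 0.03)


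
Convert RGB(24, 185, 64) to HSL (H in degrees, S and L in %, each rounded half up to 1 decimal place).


Normalize: R'=24/255≈0.0941, G'=185/255≈0.7255, B'=64/255≈0.2510
Max=185/255, Min=24/255, Δ=Max-Min=161/255
L = (Max+Min)/2 = (185+24)/510 = 209/510 = 0.40980… → L = 41.0%
L ≤ 0.5 → S = Δ/(Max+Min) = 161/(185+24) = 161/209 = 0.77033… → S = 77.0%
(the 1/255 factors cancel in S and H, so raw channel differences can be used)
Max is G' → H = 60 × ((B-R)/Δ + 2) = 60 × ((64-24)/161 + 2)
  40/161 + 2 = 0.2484… + 2 = 2.2484…
  H = 60 × 2.2484… = 134.906…° → H = 134.9°
= HSL(134.9°, 77.0%, 41.0%)


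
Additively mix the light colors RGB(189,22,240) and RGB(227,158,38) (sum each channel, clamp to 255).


Additive: each channel = min(255, C₁+C₂)
R: 189+227 = 416 → 255
G: 22+158 = 180 → 180
B: 240+38 = 278 → 255
= RGB(255, 180, 255)


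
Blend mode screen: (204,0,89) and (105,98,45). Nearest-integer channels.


Screen: C = 255 - (255-A)×(255-B)/255, rounded to nearest integer
R: 255 - (255-204)×(255-105)/255 = 255 - 7650/255 ≈ 255 - 30.000 = 225.000 → 225
G: 255 - (255-0)×(255-98)/255 = 255 - 40035/255 ≈ 255 - 157.000 = 98.000 → 98
B: 255 - (255-89)×(255-45)/255 = 255 - 34860/255 ≈ 255 - 136.706 = 118.294 → 118
= RGB(225, 98, 118)


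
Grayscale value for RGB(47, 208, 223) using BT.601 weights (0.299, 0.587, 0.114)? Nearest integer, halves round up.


Gray = 0.299×R + 0.587×G + 0.114×B
Gray = 0.299×47 + 0.587×208 + 0.114×223
Gray = 14.053 + 122.096 + 25.422
Gray = 161.571 → round half up → 162
Gray = 162


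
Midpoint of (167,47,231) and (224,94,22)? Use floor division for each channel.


Midpoint: each channel = ⌊(C₁+C₂)/2⌋
R: ⌊(167+224)/2⌋ = 195
G: ⌊(47+94)/2⌋ = 70
B: ⌊(231+22)/2⌋ = 126
= RGB(195, 70, 126)


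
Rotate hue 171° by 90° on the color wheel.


New hue = (H + rotation) mod 360
New hue = (171 + 90) mod 360
= 261 mod 360
= 261°


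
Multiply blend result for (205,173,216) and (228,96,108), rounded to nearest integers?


Multiply: C = A×B/255, rounded to nearest integer
R: 205×228/255 = 46740/255 ≈ 183.294 → 183
G: 173×96/255 = 16608/255 ≈ 65.129 → 65
B: 216×108/255 = 23328/255 ≈ 91.482 → 91
= RGB(183, 65, 91)


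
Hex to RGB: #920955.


92 → 146 (R)
09 → 9 (G)
55 → 85 (B)
= RGB(146, 9, 85)


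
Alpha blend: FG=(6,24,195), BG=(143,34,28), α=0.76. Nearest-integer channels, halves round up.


C = α×F + (1-α)×B, with 1-α = 0.24
R: 0.76×6 + 0.24×143 = 4.56 + 34.32 = 38.88 → 39
G: 0.76×24 + 0.24×34 = 18.24 + 8.16 = 26.40 → 26
B: 0.76×195 + 0.24×28 = 148.20 + 6.72 = 154.92 → 155
= RGB(39, 26, 155)


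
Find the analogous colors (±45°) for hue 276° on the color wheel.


Base hue: 276°
Left analog: (276 - 45) mod 360 = 231°
Right analog: (276 + 45) mod 360 = 321°
Analogous hues = 231° and 321°


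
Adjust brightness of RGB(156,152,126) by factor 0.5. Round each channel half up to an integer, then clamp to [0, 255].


Multiply each channel by 0.5, round half up, clamp to [0, 255]
R: 156×0.5 = 78
G: 152×0.5 = 76
B: 126×0.5 = 63
= RGB(78, 76, 63)


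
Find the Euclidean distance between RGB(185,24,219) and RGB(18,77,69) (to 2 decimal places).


d = √[(R₁-R₂)² + (G₁-G₂)² + (B₁-B₂)²]
d = √[(185-18)² + (24-77)² + (219-69)²]
d = √[27889 + 2809 + 22500]
d = √53198
d ≈ 230.65


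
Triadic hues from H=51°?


Triadic: equally spaced at 120° intervals
H1 = 51°
H2 = (51 + 120) mod 360 = 171°
H3 = (51 + 240) mod 360 = 291°
Triadic = 51°, 171°, 291°


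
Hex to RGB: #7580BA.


75 → 117 (R)
80 → 128 (G)
BA → 186 (B)
= RGB(117, 128, 186)


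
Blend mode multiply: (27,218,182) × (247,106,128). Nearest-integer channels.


Multiply: C = A×B/255, rounded to nearest integer
R: 27×247/255 = 6669/255 ≈ 26.153 → 26
G: 218×106/255 = 23108/255 ≈ 90.620 → 91
B: 182×128/255 = 23296/255 ≈ 91.357 → 91
= RGB(26, 91, 91)


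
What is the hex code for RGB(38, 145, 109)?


R = 38 → 26 (hex)
G = 145 → 91 (hex)
B = 109 → 6D (hex)
Hex = #26916D


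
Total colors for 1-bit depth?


Colors = 2^bits = 2^1
= 2 colors


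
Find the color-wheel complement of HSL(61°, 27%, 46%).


Complement = opposite side of color wheel = hue + 180°
H' = (61 + 180) mod 360 = 241°
S and L unchanged.
= HSL(241°, 27%, 46%)


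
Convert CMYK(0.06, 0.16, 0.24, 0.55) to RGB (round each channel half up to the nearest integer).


R = 255 × (1-C) × (1-K) = 255 × 0.94 × 0.45 = 107.865 → 108
G = 255 × (1-M) × (1-K) = 255 × 0.84 × 0.45 = 96.39 → 96
B = 255 × (1-Y) × (1-K) = 255 × 0.76 × 0.45 = 87.21 → 87
= RGB(108, 96, 87)


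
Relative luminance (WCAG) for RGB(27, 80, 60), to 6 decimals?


Linearize each channel (sRGB transfer function): c = v/255; c_lin = c/12.92 if c ≤ 0.04045, else ((c+0.055)/1.055)^2.4
  R: 27/255 ≈ 0.105882 > 0.04045 → ((0.105882+0.055)/1.055)^2.4 ≈ 0.010960
  G: 80/255 ≈ 0.313725 > 0.04045 → ((0.313725+0.055)/1.055)^2.4 ≈ 0.080220
  B: 60/255 ≈ 0.235294 > 0.04045 → ((0.235294+0.055)/1.055)^2.4 ≈ 0.045186
R_lin = 0.010960, G_lin = 0.080220, B_lin = 0.045186
L = 0.2126×R + 0.7152×G + 0.0722×B
L = 0.2126×0.010960 + 0.7152×0.080220 + 0.0722×0.045186
L ≈ 0.062966


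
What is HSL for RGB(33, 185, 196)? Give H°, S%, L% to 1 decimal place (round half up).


Normalize: R'=33/255≈0.1294, G'=185/255≈0.7255, B'=196/255≈0.7686
Max=196/255, Min=33/255, Δ=Max-Min=163/255
L = (Max+Min)/2 = (196+33)/510 = 229/510 = 0.44901… → L = 44.9%
L ≤ 0.5 → S = Δ/(Max+Min) = 163/(196+33) = 163/229 = 0.71179… → S = 71.2%
(the 1/255 factors cancel in S and H, so raw channel differences can be used)
Max is B' → H = 60 × ((R-G)/Δ + 4) = 60 × ((33-185)/163 + 4)
  -152/163 + 4 = -0.9325… + 4 = 3.0674…
  H = 60 × 3.0674… = 184.049…° → H = 184.0°
= HSL(184.0°, 71.2%, 44.9%)


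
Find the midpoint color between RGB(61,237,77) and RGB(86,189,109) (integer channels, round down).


Midpoint: each channel = ⌊(C₁+C₂)/2⌋
R: ⌊(61+86)/2⌋ = 73
G: ⌊(237+189)/2⌋ = 213
B: ⌊(77+109)/2⌋ = 93
= RGB(73, 213, 93)


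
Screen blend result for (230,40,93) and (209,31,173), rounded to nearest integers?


Screen: C = 255 - (255-A)×(255-B)/255, rounded to nearest integer
R: 255 - (255-230)×(255-209)/255 = 255 - 1150/255 ≈ 255 - 4.510 = 250.490 → 250
G: 255 - (255-40)×(255-31)/255 = 255 - 48160/255 ≈ 255 - 188.863 = 66.137 → 66
B: 255 - (255-93)×(255-173)/255 = 255 - 13284/255 ≈ 255 - 52.094 = 202.906 → 203
= RGB(250, 66, 203)


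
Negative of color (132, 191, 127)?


Invert: (255-R, 255-G, 255-B)
R: 255-132 = 123
G: 255-191 = 64
B: 255-127 = 128
= RGB(123, 64, 128)


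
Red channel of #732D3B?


Color: #732D3B
R = 73 = 115
G = 2D = 45
B = 3B = 59
Red = 115


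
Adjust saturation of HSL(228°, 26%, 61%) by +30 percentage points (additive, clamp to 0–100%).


Original S = 26%
Adjustment = +30 percentage points
New S = 26 + (30) = 56
Clamp to [0, 100] → 56
= HSL(228°, 56%, 61%)


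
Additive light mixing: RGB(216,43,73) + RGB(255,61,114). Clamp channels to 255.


Additive: each channel = min(255, C₁+C₂)
R: 216+255 = 471 → 255
G: 43+61 = 104 → 104
B: 73+114 = 187 → 187
= RGB(255, 104, 187)


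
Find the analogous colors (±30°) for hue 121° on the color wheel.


Base hue: 121°
Left analog: (121 - 30) mod 360 = 91°
Right analog: (121 + 30) mod 360 = 151°
Analogous hues = 91° and 151°


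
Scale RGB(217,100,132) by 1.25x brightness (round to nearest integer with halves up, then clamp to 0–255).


Multiply each channel by 1.25, round half up, clamp to [0, 255]
R: 217×1.25 = 271.25 → round → 271 → clamp → 255
G: 100×1.25 = 125
B: 132×1.25 = 165
= RGB(255, 125, 165)


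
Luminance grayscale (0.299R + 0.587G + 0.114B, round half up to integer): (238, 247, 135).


Gray = 0.299×R + 0.587×G + 0.114×B
Gray = 0.299×238 + 0.587×247 + 0.114×135
Gray = 71.162 + 144.989 + 15.390
Gray = 231.541 → round half up → 232
Gray = 232


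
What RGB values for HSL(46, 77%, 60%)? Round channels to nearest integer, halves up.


H=46°, S=0.77, L=0.60
C = (1-|2L-1|)×S = (1-|0.20|)×0.77 = 0.616
H' = H/60 = 46/60 ≈ 0.7667; X = C×(1-|H' mod 2 - 1|) ≈ 0.4723
m = L - C/2 = 0.60 - 0.308 = 0.292
Sector ⌊H'⌋ = 0 → (R',G',B') = (0.616, ≈0.4723, 0.0)
RGB = ((R'+m)×255, (G'+m)×255, (B'+m)×255) = (231.54, 194.888, 74.46)
Round half up → RGB(232, 195, 74)


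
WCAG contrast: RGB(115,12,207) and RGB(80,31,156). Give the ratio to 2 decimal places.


Linearize each sRGB channel c=v/255: c/12.92 if c ≤ 0.04045 else ((c+0.055)/1.055)^2.4
L = 0.2126×R_lin + 0.7152×G_lin + 0.0722×B_lin
Color 1 (115,12,207):
  R=115: 115/255≈0.4510 > 0.04045 → ((0.4510+0.055)/1.055)^2.4 ≈ 0.17144
  G=12: 12/255≈0.0471 > 0.04045 → ((0.0471+0.055)/1.055)^2.4 ≈ 0.00368
  B=207: 207/255≈0.8118 > 0.04045 → ((0.8118+0.055)/1.055)^2.4 ≈ 0.62396
  L1 = 0.2126×0.17144 + 0.7152×0.00368 + 0.0722×0.62396 ≈ 0.08413
Color 2 (80,31,156):
  R=80: 80/255≈0.3137 > 0.04045 → ((0.3137+0.055)/1.055)^2.4 ≈ 0.08022
  G=31: 31/255≈0.1216 > 0.04045 → ((0.1216+0.055)/1.055)^2.4 ≈ 0.01370
  B=156: 156/255≈0.6118 > 0.04045 → ((0.6118+0.055)/1.055)^2.4 ≈ 0.33245
  L2 = 0.2126×0.08022 + 0.7152×0.01370 + 0.0722×0.33245 ≈ 0.05086
Lighter = 0.08413, Darker = 0.05086
Ratio = (L_lighter + 0.05) / (L_darker + 0.05)
Ratio = (0.08413 + 0.05) / (0.05086 + 0.05) = 0.13413 / 0.10086 ≈ 1.3299
Ratio ≈ 1.33:1


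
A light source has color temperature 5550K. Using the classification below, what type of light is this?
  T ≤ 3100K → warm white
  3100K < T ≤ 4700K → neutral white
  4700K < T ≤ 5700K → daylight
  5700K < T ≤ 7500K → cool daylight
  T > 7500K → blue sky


Temperature: 5550K
4700K < 5550K ≤ 5700K → daylight
Classification: daylight


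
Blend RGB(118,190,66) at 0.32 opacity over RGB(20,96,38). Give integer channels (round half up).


C = α×F + (1-α)×B, with 1-α = 0.68
R: 0.32×118 + 0.68×20 = 37.76 + 13.60 = 51.36 → 51
G: 0.32×190 + 0.68×96 = 60.80 + 65.28 = 126.08 → 126
B: 0.32×66 + 0.68×38 = 21.12 + 25.84 = 46.96 → 47
= RGB(51, 126, 47)


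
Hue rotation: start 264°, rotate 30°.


New hue = (H + rotation) mod 360
New hue = (264 + 30) mod 360
= 294 mod 360
= 294°


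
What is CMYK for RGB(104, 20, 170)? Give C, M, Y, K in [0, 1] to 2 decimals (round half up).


R'=104/255≈0.4078, G'=20/255≈0.0784, B'=170/255≈0.6667
K = 1 - max(R',G',B') = 1 - 170/255 = 85/255 = 0.33333… → 0.33
(1-R'-K)/(1-K) simplifies to (max-R)/max with max = 170:
C = (170-104)/170 = 66/170 = 0.38823… → 0.39
M = (170-20)/170 = 150/170 = 0.88235… → 0.88
Y = (170-170)/170 = 0/170 = 0 → 0.00
= CMYK(0.39, 0.88, 0.00, 0.33)


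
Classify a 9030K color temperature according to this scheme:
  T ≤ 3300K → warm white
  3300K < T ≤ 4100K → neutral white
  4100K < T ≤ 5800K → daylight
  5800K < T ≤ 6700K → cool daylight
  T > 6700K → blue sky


Temperature: 9030K
9030K > 6700K → blue sky
Classification: blue sky


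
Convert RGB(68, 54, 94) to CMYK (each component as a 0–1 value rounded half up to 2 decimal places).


R'=68/255≈0.2667, G'=54/255≈0.2118, B'=94/255≈0.3686
K = 1 - max(R',G',B') = 1 - 94/255 = 161/255 = 0.63137… → 0.63
(1-R'-K)/(1-K) simplifies to (max-R)/max with max = 94:
C = (94-68)/94 = 26/94 = 0.27659… → 0.28
M = (94-54)/94 = 40/94 = 0.42553… → 0.43
Y = (94-94)/94 = 0/94 = 0 → 0.00
= CMYK(0.28, 0.43, 0.00, 0.63)


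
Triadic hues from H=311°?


Triadic: equally spaced at 120° intervals
H1 = 311°
H2 = (311 + 120) mod 360 = 71°
H3 = (311 + 240) mod 360 = 191°
Triadic = 311°, 71°, 191°


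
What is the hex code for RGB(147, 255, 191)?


R = 147 → 93 (hex)
G = 255 → FF (hex)
B = 191 → BF (hex)
Hex = #93FFBF


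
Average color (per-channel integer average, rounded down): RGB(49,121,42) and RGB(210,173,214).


Midpoint: each channel = ⌊(C₁+C₂)/2⌋
R: ⌊(49+210)/2⌋ = 129
G: ⌊(121+173)/2⌋ = 147
B: ⌊(42+214)/2⌋ = 128
= RGB(129, 147, 128)


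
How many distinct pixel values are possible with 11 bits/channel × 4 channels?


Total bits = 11 bits/channel × 4 channels = 44 bits
Distinct pixel values = 2^44
= 17,592,186,044,416 pixel values


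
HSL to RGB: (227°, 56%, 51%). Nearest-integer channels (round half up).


H=227°, S=0.56, L=0.51
C = (1-|2L-1|)×S = (1-|0.02|)×0.56 = 0.5488
H' = H/60 = 227/60 ≈ 3.7833; X = C×(1-|H' mod 2 - 1|) ≈ 0.1189
m = L - C/2 = 0.51 - 0.2744 = 0.2356
Sector ⌊H'⌋ = 3 → (R',G',B') = (0.0, ≈0.1189, 0.5488)
RGB = ((R'+m)×255, (G'+m)×255, (B'+m)×255) = (60.078, 90.3992, 200.022)
Round half up → RGB(60, 90, 200)


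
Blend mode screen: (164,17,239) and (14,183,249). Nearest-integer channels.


Screen: C = 255 - (255-A)×(255-B)/255, rounded to nearest integer
R: 255 - (255-164)×(255-14)/255 = 255 - 21931/255 ≈ 255 - 86.004 = 168.996 → 169
G: 255 - (255-17)×(255-183)/255 = 255 - 17136/255 ≈ 255 - 67.200 = 187.800 → 188
B: 255 - (255-239)×(255-249)/255 = 255 - 96/255 ≈ 255 - 0.376 = 254.624 → 255
= RGB(169, 188, 255)


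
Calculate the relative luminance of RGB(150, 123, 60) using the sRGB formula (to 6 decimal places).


Linearize each channel (sRGB transfer function): c = v/255; c_lin = c/12.92 if c ≤ 0.04045, else ((c+0.055)/1.055)^2.4
  R: 150/255 ≈ 0.588235 > 0.04045 → ((0.588235+0.055)/1.055)^2.4 ≈ 0.304987
  G: 123/255 ≈ 0.482353 > 0.04045 → ((0.482353+0.055)/1.055)^2.4 ≈ 0.198069
  B: 60/255 ≈ 0.235294 > 0.04045 → ((0.235294+0.055)/1.055)^2.4 ≈ 0.045186
R_lin = 0.304987, G_lin = 0.198069, B_lin = 0.045186
L = 0.2126×R + 0.7152×G + 0.0722×B
L = 0.2126×0.304987 + 0.7152×0.198069 + 0.0722×0.045186
L ≈ 0.209762


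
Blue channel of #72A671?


Color: #72A671
R = 72 = 114
G = A6 = 166
B = 71 = 113
Blue = 113


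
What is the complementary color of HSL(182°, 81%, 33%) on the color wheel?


Complement = opposite side of color wheel = hue + 180°
H' = (182 + 180) mod 360 = 2°
S and L unchanged.
= HSL(2°, 81%, 33%)


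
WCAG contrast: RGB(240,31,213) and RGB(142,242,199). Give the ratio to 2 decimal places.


Linearize each sRGB channel c=v/255: c/12.92 if c ≤ 0.04045 else ((c+0.055)/1.055)^2.4
L = 0.2126×R_lin + 0.7152×G_lin + 0.0722×B_lin
Color 1 (240,31,213):
  R=240: 240/255≈0.9412 > 0.04045 → ((0.9412+0.055)/1.055)^2.4 ≈ 0.87137
  G=31: 31/255≈0.1216 > 0.04045 → ((0.1216+0.055)/1.055)^2.4 ≈ 0.01370
  B=213: 213/255≈0.8353 > 0.04045 → ((0.8353+0.055)/1.055)^2.4 ≈ 0.66539
  L1 = 0.2126×0.87137 + 0.7152×0.01370 + 0.0722×0.66539 ≈ 0.24309
Color 2 (142,242,199):
  R=142: 142/255≈0.5569 > 0.04045 → ((0.5569+0.055)/1.055)^2.4 ≈ 0.27050
  G=242: 242/255≈0.9490 > 0.04045 → ((0.9490+0.055)/1.055)^2.4 ≈ 0.88792
  B=199: 199/255≈0.7804 > 0.04045 → ((0.7804+0.055)/1.055)^2.4 ≈ 0.57112
  L2 = 0.2126×0.27050 + 0.7152×0.88792 + 0.0722×0.57112 ≈ 0.73379
Lighter = 0.73379, Darker = 0.24309
Ratio = (L_lighter + 0.05) / (L_darker + 0.05)
Ratio = (0.73379 + 0.05) / (0.24309 + 0.05) = 0.78379 / 0.29309 ≈ 2.6742
Ratio ≈ 2.67:1


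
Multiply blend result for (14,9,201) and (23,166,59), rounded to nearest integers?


Multiply: C = A×B/255, rounded to nearest integer
R: 14×23/255 = 322/255 ≈ 1.263 → 1
G: 9×166/255 = 1494/255 ≈ 5.859 → 6
B: 201×59/255 = 11859/255 ≈ 46.506 → 47
= RGB(1, 6, 47)


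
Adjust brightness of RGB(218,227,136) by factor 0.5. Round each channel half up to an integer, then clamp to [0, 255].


Multiply each channel by 0.5, round half up, clamp to [0, 255]
R: 218×0.5 = 109
G: 227×0.5 = 113.5 → round → 114
B: 136×0.5 = 68
= RGB(109, 114, 68)


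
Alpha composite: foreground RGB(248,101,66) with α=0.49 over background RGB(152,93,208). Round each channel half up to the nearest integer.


C = α×F + (1-α)×B, with 1-α = 0.51
R: 0.49×248 + 0.51×152 = 121.52 + 77.52 = 199.04 → 199
G: 0.49×101 + 0.51×93 = 49.49 + 47.43 = 96.92 → 97
B: 0.49×66 + 0.51×208 = 32.34 + 106.08 = 138.42 → 138
= RGB(199, 97, 138)


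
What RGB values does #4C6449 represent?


4C → 76 (R)
64 → 100 (G)
49 → 73 (B)
= RGB(76, 100, 73)


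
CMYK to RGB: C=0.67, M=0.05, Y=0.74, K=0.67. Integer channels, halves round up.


R = 255 × (1-C) × (1-K) = 255 × 0.33 × 0.33 = 27.7695 → 28
G = 255 × (1-M) × (1-K) = 255 × 0.95 × 0.33 = 79.9425 → 80
B = 255 × (1-Y) × (1-K) = 255 × 0.26 × 0.33 = 21.879 → 22
= RGB(28, 80, 22)


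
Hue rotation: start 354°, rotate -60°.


New hue = (H + rotation) mod 360
New hue = (354 -60) mod 360
= 294 mod 360
= 294°


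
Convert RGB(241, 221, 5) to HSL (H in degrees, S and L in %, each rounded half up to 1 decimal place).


Normalize: R'=241/255≈0.9451, G'=221/255≈0.8667, B'=5/255≈0.0196
Max=241/255, Min=5/255, Δ=Max-Min=236/255
L = (Max+Min)/2 = (241+5)/510 = 246/510 = 0.48235… → L = 48.2%
L ≤ 0.5 → S = Δ/(Max+Min) = 236/(241+5) = 236/246 = 0.95934… → S = 95.9%
(the 1/255 factors cancel in S and H, so raw channel differences can be used)
Max is R' → H = 60 × (((G-B)/Δ) mod 6) = 60 × (((221-5)/236) mod 6)
  216/236 = 0.9152…
  H = 60 × 0.9152… = 54.915…° → H = 54.9°
= HSL(54.9°, 95.9%, 48.2%)


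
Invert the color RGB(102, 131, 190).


Invert: (255-R, 255-G, 255-B)
R: 255-102 = 153
G: 255-131 = 124
B: 255-190 = 65
= RGB(153, 124, 65)
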